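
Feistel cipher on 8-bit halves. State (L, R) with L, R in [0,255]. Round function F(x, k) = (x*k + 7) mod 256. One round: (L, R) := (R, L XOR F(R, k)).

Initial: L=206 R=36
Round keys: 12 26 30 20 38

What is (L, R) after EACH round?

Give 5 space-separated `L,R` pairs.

Round 1 (k=12): L=36 R=121
Round 2 (k=26): L=121 R=117
Round 3 (k=30): L=117 R=196
Round 4 (k=20): L=196 R=34
Round 5 (k=38): L=34 R=215

Answer: 36,121 121,117 117,196 196,34 34,215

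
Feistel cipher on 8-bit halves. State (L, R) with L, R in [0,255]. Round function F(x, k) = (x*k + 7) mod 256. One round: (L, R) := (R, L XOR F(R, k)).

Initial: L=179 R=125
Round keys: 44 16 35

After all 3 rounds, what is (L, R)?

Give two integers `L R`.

Answer: 122 133

Derivation:
Round 1 (k=44): L=125 R=48
Round 2 (k=16): L=48 R=122
Round 3 (k=35): L=122 R=133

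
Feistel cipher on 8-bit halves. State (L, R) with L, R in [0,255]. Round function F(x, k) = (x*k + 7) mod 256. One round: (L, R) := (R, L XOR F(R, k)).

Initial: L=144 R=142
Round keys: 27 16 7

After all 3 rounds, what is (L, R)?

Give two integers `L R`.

Answer: 153 167

Derivation:
Round 1 (k=27): L=142 R=145
Round 2 (k=16): L=145 R=153
Round 3 (k=7): L=153 R=167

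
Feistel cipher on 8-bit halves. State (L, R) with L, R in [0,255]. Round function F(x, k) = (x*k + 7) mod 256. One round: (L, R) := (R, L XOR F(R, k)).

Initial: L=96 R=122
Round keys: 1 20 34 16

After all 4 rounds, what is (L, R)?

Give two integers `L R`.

Round 1 (k=1): L=122 R=225
Round 2 (k=20): L=225 R=225
Round 3 (k=34): L=225 R=8
Round 4 (k=16): L=8 R=102

Answer: 8 102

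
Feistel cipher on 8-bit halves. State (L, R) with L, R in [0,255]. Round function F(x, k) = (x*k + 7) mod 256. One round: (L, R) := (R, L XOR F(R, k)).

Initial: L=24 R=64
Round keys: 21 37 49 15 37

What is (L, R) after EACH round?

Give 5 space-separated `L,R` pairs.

Answer: 64,95 95,130 130,182 182,51 51,208

Derivation:
Round 1 (k=21): L=64 R=95
Round 2 (k=37): L=95 R=130
Round 3 (k=49): L=130 R=182
Round 4 (k=15): L=182 R=51
Round 5 (k=37): L=51 R=208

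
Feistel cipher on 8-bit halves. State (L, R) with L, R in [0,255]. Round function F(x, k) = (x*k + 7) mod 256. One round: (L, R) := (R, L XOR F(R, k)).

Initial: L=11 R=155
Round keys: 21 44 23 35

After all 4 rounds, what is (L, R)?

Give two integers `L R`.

Answer: 58 77

Derivation:
Round 1 (k=21): L=155 R=181
Round 2 (k=44): L=181 R=184
Round 3 (k=23): L=184 R=58
Round 4 (k=35): L=58 R=77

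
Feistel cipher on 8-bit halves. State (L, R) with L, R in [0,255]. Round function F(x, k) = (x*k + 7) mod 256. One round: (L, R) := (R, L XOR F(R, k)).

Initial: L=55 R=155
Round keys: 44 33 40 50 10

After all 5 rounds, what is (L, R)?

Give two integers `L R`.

Round 1 (k=44): L=155 R=156
Round 2 (k=33): L=156 R=184
Round 3 (k=40): L=184 R=91
Round 4 (k=50): L=91 R=117
Round 5 (k=10): L=117 R=194

Answer: 117 194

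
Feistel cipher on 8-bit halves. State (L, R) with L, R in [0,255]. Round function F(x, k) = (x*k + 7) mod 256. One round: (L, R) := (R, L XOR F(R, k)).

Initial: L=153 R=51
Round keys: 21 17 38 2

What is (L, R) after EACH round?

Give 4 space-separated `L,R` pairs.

Answer: 51,175 175,149 149,138 138,142

Derivation:
Round 1 (k=21): L=51 R=175
Round 2 (k=17): L=175 R=149
Round 3 (k=38): L=149 R=138
Round 4 (k=2): L=138 R=142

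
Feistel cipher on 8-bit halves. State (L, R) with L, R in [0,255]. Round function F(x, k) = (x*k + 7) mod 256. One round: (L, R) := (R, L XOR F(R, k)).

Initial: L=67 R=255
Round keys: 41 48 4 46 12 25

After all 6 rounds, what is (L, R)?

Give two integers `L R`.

Round 1 (k=41): L=255 R=157
Round 2 (k=48): L=157 R=136
Round 3 (k=4): L=136 R=186
Round 4 (k=46): L=186 R=251
Round 5 (k=12): L=251 R=113
Round 6 (k=25): L=113 R=235

Answer: 113 235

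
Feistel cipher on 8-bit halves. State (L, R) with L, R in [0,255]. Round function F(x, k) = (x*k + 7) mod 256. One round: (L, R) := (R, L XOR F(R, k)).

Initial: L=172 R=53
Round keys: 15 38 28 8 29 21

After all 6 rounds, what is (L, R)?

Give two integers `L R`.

Answer: 69 145

Derivation:
Round 1 (k=15): L=53 R=142
Round 2 (k=38): L=142 R=46
Round 3 (k=28): L=46 R=129
Round 4 (k=8): L=129 R=33
Round 5 (k=29): L=33 R=69
Round 6 (k=21): L=69 R=145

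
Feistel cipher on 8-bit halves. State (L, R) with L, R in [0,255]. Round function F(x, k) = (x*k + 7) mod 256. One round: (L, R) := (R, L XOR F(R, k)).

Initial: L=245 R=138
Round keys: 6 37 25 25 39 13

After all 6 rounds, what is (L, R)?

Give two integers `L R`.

Answer: 223 58

Derivation:
Round 1 (k=6): L=138 R=182
Round 2 (k=37): L=182 R=223
Round 3 (k=25): L=223 R=120
Round 4 (k=25): L=120 R=96
Round 5 (k=39): L=96 R=223
Round 6 (k=13): L=223 R=58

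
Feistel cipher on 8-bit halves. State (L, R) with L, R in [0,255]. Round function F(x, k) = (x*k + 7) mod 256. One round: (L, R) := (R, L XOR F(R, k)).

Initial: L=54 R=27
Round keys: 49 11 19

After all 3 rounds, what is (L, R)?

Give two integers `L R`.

Round 1 (k=49): L=27 R=4
Round 2 (k=11): L=4 R=40
Round 3 (k=19): L=40 R=251

Answer: 40 251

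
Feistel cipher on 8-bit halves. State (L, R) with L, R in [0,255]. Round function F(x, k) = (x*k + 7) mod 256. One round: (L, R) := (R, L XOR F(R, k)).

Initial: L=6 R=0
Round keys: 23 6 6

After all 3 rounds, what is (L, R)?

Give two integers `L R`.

Answer: 13 84

Derivation:
Round 1 (k=23): L=0 R=1
Round 2 (k=6): L=1 R=13
Round 3 (k=6): L=13 R=84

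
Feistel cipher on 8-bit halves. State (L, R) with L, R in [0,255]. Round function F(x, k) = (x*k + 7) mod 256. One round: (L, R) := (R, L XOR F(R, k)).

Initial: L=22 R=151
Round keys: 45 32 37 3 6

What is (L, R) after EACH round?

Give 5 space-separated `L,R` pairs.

Round 1 (k=45): L=151 R=132
Round 2 (k=32): L=132 R=16
Round 3 (k=37): L=16 R=211
Round 4 (k=3): L=211 R=144
Round 5 (k=6): L=144 R=180

Answer: 151,132 132,16 16,211 211,144 144,180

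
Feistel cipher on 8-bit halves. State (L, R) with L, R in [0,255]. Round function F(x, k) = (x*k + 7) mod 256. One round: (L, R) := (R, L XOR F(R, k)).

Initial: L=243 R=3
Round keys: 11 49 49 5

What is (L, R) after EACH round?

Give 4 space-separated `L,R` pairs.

Round 1 (k=11): L=3 R=219
Round 2 (k=49): L=219 R=241
Round 3 (k=49): L=241 R=243
Round 4 (k=5): L=243 R=55

Answer: 3,219 219,241 241,243 243,55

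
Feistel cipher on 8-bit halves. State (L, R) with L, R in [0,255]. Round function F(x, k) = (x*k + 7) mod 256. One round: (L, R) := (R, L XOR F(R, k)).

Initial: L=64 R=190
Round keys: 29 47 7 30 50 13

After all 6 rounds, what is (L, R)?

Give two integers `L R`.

Round 1 (k=29): L=190 R=205
Round 2 (k=47): L=205 R=20
Round 3 (k=7): L=20 R=94
Round 4 (k=30): L=94 R=31
Round 5 (k=50): L=31 R=75
Round 6 (k=13): L=75 R=201

Answer: 75 201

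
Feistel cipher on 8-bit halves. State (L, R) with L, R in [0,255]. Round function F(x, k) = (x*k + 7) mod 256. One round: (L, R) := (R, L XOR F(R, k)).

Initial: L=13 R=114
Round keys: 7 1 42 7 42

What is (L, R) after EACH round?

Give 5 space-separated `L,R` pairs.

Answer: 114,40 40,93 93,97 97,243 243,132

Derivation:
Round 1 (k=7): L=114 R=40
Round 2 (k=1): L=40 R=93
Round 3 (k=42): L=93 R=97
Round 4 (k=7): L=97 R=243
Round 5 (k=42): L=243 R=132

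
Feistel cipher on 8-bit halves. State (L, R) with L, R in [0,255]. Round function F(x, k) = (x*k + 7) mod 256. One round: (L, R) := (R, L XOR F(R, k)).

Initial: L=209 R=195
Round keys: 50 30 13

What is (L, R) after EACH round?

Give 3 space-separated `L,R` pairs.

Round 1 (k=50): L=195 R=204
Round 2 (k=30): L=204 R=44
Round 3 (k=13): L=44 R=143

Answer: 195,204 204,44 44,143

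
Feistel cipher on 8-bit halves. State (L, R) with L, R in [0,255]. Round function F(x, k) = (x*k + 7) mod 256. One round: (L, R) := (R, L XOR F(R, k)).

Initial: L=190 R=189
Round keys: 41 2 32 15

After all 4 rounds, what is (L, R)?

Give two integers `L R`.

Answer: 53 116

Derivation:
Round 1 (k=41): L=189 R=242
Round 2 (k=2): L=242 R=86
Round 3 (k=32): L=86 R=53
Round 4 (k=15): L=53 R=116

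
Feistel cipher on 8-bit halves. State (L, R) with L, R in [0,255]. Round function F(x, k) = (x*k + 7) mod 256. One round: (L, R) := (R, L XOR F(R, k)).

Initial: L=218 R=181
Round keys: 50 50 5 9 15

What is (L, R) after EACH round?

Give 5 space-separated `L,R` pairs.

Answer: 181,187 187,56 56,164 164,243 243,224

Derivation:
Round 1 (k=50): L=181 R=187
Round 2 (k=50): L=187 R=56
Round 3 (k=5): L=56 R=164
Round 4 (k=9): L=164 R=243
Round 5 (k=15): L=243 R=224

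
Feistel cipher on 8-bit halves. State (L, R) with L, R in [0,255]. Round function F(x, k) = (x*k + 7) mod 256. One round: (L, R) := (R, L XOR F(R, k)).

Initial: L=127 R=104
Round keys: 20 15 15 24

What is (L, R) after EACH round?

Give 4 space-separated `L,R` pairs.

Answer: 104,88 88,71 71,104 104,128

Derivation:
Round 1 (k=20): L=104 R=88
Round 2 (k=15): L=88 R=71
Round 3 (k=15): L=71 R=104
Round 4 (k=24): L=104 R=128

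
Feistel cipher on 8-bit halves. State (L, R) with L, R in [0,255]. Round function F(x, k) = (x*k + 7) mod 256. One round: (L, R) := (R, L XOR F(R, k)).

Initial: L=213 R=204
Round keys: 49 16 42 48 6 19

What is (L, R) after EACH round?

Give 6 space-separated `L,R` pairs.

Answer: 204,198 198,171 171,211 211,60 60,188 188,199

Derivation:
Round 1 (k=49): L=204 R=198
Round 2 (k=16): L=198 R=171
Round 3 (k=42): L=171 R=211
Round 4 (k=48): L=211 R=60
Round 5 (k=6): L=60 R=188
Round 6 (k=19): L=188 R=199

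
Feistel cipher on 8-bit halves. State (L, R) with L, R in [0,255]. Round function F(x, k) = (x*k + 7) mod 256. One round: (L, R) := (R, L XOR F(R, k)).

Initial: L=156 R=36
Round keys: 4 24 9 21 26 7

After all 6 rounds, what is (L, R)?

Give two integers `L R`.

Answer: 28 124

Derivation:
Round 1 (k=4): L=36 R=11
Round 2 (k=24): L=11 R=43
Round 3 (k=9): L=43 R=129
Round 4 (k=21): L=129 R=183
Round 5 (k=26): L=183 R=28
Round 6 (k=7): L=28 R=124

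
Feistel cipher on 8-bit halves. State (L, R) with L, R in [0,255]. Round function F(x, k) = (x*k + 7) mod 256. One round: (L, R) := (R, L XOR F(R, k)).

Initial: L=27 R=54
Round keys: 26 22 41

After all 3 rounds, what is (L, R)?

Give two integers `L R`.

Round 1 (k=26): L=54 R=152
Round 2 (k=22): L=152 R=33
Round 3 (k=41): L=33 R=200

Answer: 33 200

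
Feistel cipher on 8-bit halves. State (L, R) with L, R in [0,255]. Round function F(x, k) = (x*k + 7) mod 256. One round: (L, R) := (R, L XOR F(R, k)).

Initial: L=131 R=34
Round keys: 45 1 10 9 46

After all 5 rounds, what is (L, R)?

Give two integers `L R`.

Round 1 (k=45): L=34 R=130
Round 2 (k=1): L=130 R=171
Round 3 (k=10): L=171 R=55
Round 4 (k=9): L=55 R=93
Round 5 (k=46): L=93 R=138

Answer: 93 138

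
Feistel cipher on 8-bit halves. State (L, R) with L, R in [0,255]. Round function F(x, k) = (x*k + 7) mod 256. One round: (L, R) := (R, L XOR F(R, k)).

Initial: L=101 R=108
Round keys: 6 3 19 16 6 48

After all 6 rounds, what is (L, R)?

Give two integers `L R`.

Answer: 99 185

Derivation:
Round 1 (k=6): L=108 R=234
Round 2 (k=3): L=234 R=169
Round 3 (k=19): L=169 R=120
Round 4 (k=16): L=120 R=46
Round 5 (k=6): L=46 R=99
Round 6 (k=48): L=99 R=185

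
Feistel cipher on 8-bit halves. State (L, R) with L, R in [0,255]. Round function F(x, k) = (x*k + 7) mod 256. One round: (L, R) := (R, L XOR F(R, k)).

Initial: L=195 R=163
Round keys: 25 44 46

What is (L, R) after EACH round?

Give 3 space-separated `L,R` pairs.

Round 1 (k=25): L=163 R=49
Round 2 (k=44): L=49 R=208
Round 3 (k=46): L=208 R=86

Answer: 163,49 49,208 208,86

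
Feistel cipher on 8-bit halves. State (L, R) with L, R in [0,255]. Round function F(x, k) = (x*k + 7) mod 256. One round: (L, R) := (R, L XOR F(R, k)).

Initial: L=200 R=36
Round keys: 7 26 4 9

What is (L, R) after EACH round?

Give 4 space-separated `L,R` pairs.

Answer: 36,203 203,129 129,192 192,70

Derivation:
Round 1 (k=7): L=36 R=203
Round 2 (k=26): L=203 R=129
Round 3 (k=4): L=129 R=192
Round 4 (k=9): L=192 R=70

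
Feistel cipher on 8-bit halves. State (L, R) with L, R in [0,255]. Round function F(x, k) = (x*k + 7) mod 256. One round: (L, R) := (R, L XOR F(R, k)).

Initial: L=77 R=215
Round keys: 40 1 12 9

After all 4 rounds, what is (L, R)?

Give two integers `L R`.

Answer: 125 98

Derivation:
Round 1 (k=40): L=215 R=210
Round 2 (k=1): L=210 R=14
Round 3 (k=12): L=14 R=125
Round 4 (k=9): L=125 R=98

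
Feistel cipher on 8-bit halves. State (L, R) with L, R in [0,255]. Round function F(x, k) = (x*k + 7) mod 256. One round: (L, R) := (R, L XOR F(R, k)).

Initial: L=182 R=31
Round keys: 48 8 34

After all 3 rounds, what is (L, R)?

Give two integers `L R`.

Round 1 (k=48): L=31 R=97
Round 2 (k=8): L=97 R=16
Round 3 (k=34): L=16 R=70

Answer: 16 70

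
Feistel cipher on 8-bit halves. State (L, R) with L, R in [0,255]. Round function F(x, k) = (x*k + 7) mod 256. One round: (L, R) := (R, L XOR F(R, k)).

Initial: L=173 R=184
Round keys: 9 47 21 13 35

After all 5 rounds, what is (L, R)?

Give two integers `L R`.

Round 1 (k=9): L=184 R=210
Round 2 (k=47): L=210 R=45
Round 3 (k=21): L=45 R=106
Round 4 (k=13): L=106 R=68
Round 5 (k=35): L=68 R=57

Answer: 68 57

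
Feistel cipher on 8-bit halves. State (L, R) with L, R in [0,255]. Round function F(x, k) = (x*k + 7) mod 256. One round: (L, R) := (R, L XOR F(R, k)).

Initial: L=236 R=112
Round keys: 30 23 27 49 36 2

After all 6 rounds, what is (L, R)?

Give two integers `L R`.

Answer: 27 198

Derivation:
Round 1 (k=30): L=112 R=203
Round 2 (k=23): L=203 R=52
Round 3 (k=27): L=52 R=72
Round 4 (k=49): L=72 R=251
Round 5 (k=36): L=251 R=27
Round 6 (k=2): L=27 R=198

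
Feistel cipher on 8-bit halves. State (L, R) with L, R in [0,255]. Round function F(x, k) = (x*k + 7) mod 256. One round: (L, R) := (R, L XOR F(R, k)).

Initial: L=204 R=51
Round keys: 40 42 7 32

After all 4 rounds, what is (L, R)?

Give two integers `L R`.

Round 1 (k=40): L=51 R=51
Round 2 (k=42): L=51 R=86
Round 3 (k=7): L=86 R=82
Round 4 (k=32): L=82 R=17

Answer: 82 17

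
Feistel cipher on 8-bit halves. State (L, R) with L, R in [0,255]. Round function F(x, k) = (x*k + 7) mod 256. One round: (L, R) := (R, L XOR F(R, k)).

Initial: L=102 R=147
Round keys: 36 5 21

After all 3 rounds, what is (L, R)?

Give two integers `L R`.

Round 1 (k=36): L=147 R=213
Round 2 (k=5): L=213 R=163
Round 3 (k=21): L=163 R=179

Answer: 163 179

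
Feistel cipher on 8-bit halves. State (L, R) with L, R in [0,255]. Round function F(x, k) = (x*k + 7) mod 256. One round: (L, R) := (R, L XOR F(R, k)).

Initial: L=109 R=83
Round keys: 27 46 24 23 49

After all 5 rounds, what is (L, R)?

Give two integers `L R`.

Answer: 187 160

Derivation:
Round 1 (k=27): L=83 R=165
Round 2 (k=46): L=165 R=254
Round 3 (k=24): L=254 R=114
Round 4 (k=23): L=114 R=187
Round 5 (k=49): L=187 R=160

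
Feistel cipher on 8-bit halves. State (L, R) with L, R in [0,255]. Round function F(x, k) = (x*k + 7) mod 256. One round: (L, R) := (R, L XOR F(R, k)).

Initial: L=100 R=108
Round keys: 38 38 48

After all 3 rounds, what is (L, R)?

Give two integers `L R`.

Answer: 133 156

Derivation:
Round 1 (k=38): L=108 R=107
Round 2 (k=38): L=107 R=133
Round 3 (k=48): L=133 R=156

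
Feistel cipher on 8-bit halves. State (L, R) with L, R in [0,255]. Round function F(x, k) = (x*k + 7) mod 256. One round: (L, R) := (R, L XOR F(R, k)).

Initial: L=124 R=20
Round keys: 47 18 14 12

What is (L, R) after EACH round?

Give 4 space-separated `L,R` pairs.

Answer: 20,207 207,129 129,218 218,190

Derivation:
Round 1 (k=47): L=20 R=207
Round 2 (k=18): L=207 R=129
Round 3 (k=14): L=129 R=218
Round 4 (k=12): L=218 R=190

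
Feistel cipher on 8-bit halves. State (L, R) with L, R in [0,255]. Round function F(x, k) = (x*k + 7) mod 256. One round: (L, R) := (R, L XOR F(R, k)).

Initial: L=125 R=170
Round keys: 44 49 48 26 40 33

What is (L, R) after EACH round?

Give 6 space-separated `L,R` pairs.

Round 1 (k=44): L=170 R=66
Round 2 (k=49): L=66 R=3
Round 3 (k=48): L=3 R=213
Round 4 (k=26): L=213 R=170
Round 5 (k=40): L=170 R=66
Round 6 (k=33): L=66 R=35

Answer: 170,66 66,3 3,213 213,170 170,66 66,35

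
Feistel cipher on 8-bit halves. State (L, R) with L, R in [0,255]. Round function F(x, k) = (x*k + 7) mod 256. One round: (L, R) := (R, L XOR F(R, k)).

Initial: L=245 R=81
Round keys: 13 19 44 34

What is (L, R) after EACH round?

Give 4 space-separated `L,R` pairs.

Round 1 (k=13): L=81 R=209
Round 2 (k=19): L=209 R=219
Round 3 (k=44): L=219 R=122
Round 4 (k=34): L=122 R=224

Answer: 81,209 209,219 219,122 122,224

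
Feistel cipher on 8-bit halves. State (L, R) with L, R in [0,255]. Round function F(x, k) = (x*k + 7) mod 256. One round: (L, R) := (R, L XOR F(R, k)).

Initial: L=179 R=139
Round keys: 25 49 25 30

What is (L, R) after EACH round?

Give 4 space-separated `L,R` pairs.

Round 1 (k=25): L=139 R=41
Round 2 (k=49): L=41 R=107
Round 3 (k=25): L=107 R=83
Round 4 (k=30): L=83 R=170

Answer: 139,41 41,107 107,83 83,170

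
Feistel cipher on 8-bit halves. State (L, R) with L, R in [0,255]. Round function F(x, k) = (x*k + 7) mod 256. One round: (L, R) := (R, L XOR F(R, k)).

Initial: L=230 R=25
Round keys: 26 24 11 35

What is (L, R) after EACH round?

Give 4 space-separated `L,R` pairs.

Round 1 (k=26): L=25 R=119
Round 2 (k=24): L=119 R=54
Round 3 (k=11): L=54 R=46
Round 4 (k=35): L=46 R=103

Answer: 25,119 119,54 54,46 46,103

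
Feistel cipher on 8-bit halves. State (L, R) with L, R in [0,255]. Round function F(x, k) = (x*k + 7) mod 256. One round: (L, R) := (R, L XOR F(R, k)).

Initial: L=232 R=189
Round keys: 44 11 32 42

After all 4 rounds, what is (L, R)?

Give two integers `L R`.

Answer: 204 98

Derivation:
Round 1 (k=44): L=189 R=107
Round 2 (k=11): L=107 R=29
Round 3 (k=32): L=29 R=204
Round 4 (k=42): L=204 R=98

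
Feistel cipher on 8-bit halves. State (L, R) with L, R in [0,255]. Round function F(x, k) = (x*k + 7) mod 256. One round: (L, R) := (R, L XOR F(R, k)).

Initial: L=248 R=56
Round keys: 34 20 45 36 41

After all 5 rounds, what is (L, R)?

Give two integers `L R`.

Round 1 (k=34): L=56 R=143
Round 2 (k=20): L=143 R=11
Round 3 (k=45): L=11 R=121
Round 4 (k=36): L=121 R=0
Round 5 (k=41): L=0 R=126

Answer: 0 126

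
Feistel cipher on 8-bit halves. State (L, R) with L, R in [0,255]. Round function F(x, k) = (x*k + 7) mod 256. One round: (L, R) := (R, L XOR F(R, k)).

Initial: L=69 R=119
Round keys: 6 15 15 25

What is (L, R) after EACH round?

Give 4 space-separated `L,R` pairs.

Round 1 (k=6): L=119 R=148
Round 2 (k=15): L=148 R=196
Round 3 (k=15): L=196 R=23
Round 4 (k=25): L=23 R=130

Answer: 119,148 148,196 196,23 23,130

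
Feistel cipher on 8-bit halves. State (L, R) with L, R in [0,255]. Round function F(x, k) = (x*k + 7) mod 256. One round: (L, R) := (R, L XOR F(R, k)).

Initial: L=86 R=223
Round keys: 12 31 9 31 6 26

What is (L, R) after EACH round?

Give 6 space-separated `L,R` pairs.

Round 1 (k=12): L=223 R=45
Round 2 (k=31): L=45 R=165
Round 3 (k=9): L=165 R=249
Round 4 (k=31): L=249 R=139
Round 5 (k=6): L=139 R=176
Round 6 (k=26): L=176 R=108

Answer: 223,45 45,165 165,249 249,139 139,176 176,108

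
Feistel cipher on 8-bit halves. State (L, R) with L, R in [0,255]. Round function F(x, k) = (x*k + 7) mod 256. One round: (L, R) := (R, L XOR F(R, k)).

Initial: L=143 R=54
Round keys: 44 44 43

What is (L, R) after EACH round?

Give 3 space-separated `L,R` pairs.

Round 1 (k=44): L=54 R=192
Round 2 (k=44): L=192 R=49
Round 3 (k=43): L=49 R=130

Answer: 54,192 192,49 49,130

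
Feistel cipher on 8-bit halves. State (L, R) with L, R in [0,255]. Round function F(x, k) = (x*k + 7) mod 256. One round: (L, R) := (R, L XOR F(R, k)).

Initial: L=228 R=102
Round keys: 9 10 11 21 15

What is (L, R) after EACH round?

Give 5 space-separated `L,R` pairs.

Round 1 (k=9): L=102 R=121
Round 2 (k=10): L=121 R=167
Round 3 (k=11): L=167 R=77
Round 4 (k=21): L=77 R=255
Round 5 (k=15): L=255 R=181

Answer: 102,121 121,167 167,77 77,255 255,181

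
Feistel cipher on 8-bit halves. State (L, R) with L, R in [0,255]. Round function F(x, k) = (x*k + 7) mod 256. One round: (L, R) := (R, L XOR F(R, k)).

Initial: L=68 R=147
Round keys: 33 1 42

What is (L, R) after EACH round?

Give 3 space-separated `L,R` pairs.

Round 1 (k=33): L=147 R=190
Round 2 (k=1): L=190 R=86
Round 3 (k=42): L=86 R=157

Answer: 147,190 190,86 86,157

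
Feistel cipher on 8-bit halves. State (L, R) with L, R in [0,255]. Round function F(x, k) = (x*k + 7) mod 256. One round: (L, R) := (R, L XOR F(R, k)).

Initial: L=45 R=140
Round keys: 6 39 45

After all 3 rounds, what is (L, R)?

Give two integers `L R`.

Round 1 (k=6): L=140 R=98
Round 2 (k=39): L=98 R=121
Round 3 (k=45): L=121 R=46

Answer: 121 46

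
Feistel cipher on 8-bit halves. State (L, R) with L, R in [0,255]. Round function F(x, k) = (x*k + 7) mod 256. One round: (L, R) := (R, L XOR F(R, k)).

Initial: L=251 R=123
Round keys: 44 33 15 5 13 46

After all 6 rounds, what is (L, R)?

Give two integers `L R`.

Round 1 (k=44): L=123 R=208
Round 2 (k=33): L=208 R=172
Round 3 (k=15): L=172 R=203
Round 4 (k=5): L=203 R=82
Round 5 (k=13): L=82 R=250
Round 6 (k=46): L=250 R=161

Answer: 250 161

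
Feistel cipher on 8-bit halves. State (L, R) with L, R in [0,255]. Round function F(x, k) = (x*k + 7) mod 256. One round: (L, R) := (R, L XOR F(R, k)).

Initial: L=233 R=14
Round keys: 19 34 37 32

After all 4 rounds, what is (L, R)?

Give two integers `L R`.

Round 1 (k=19): L=14 R=248
Round 2 (k=34): L=248 R=249
Round 3 (k=37): L=249 R=252
Round 4 (k=32): L=252 R=126

Answer: 252 126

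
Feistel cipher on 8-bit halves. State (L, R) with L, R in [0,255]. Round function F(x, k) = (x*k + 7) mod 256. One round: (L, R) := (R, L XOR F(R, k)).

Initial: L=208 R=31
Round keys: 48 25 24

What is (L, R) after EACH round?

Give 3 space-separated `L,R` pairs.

Answer: 31,7 7,169 169,216

Derivation:
Round 1 (k=48): L=31 R=7
Round 2 (k=25): L=7 R=169
Round 3 (k=24): L=169 R=216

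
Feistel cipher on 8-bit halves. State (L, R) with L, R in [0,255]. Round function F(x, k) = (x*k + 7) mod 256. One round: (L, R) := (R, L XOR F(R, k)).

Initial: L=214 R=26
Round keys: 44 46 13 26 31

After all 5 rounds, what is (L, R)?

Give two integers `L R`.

Round 1 (k=44): L=26 R=169
Round 2 (k=46): L=169 R=127
Round 3 (k=13): L=127 R=211
Round 4 (k=26): L=211 R=10
Round 5 (k=31): L=10 R=238

Answer: 10 238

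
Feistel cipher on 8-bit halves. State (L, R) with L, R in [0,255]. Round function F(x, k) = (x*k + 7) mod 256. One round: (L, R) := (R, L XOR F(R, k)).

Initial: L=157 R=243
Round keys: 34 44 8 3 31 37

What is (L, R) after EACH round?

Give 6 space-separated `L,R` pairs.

Round 1 (k=34): L=243 R=208
Round 2 (k=44): L=208 R=52
Round 3 (k=8): L=52 R=119
Round 4 (k=3): L=119 R=88
Round 5 (k=31): L=88 R=216
Round 6 (k=37): L=216 R=103

Answer: 243,208 208,52 52,119 119,88 88,216 216,103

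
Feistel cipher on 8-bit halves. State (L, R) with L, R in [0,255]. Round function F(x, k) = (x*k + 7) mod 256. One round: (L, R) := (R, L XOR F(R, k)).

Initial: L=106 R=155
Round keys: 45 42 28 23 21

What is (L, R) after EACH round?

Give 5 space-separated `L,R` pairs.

Answer: 155,44 44,164 164,219 219,16 16,140

Derivation:
Round 1 (k=45): L=155 R=44
Round 2 (k=42): L=44 R=164
Round 3 (k=28): L=164 R=219
Round 4 (k=23): L=219 R=16
Round 5 (k=21): L=16 R=140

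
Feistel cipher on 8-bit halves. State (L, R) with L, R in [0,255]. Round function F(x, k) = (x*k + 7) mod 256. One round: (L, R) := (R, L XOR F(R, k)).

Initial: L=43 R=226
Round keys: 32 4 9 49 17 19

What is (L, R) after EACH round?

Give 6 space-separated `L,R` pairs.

Answer: 226,108 108,85 85,104 104,186 186,9 9,8

Derivation:
Round 1 (k=32): L=226 R=108
Round 2 (k=4): L=108 R=85
Round 3 (k=9): L=85 R=104
Round 4 (k=49): L=104 R=186
Round 5 (k=17): L=186 R=9
Round 6 (k=19): L=9 R=8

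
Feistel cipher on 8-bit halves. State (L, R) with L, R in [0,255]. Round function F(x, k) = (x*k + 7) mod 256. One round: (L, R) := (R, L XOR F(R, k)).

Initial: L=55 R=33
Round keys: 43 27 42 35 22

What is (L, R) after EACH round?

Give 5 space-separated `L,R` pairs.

Round 1 (k=43): L=33 R=165
Round 2 (k=27): L=165 R=79
Round 3 (k=42): L=79 R=88
Round 4 (k=35): L=88 R=64
Round 5 (k=22): L=64 R=223

Answer: 33,165 165,79 79,88 88,64 64,223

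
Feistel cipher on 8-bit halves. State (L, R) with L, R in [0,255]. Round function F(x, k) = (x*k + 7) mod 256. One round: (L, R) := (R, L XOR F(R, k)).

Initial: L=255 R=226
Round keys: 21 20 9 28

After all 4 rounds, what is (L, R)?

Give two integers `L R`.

Round 1 (k=21): L=226 R=110
Round 2 (k=20): L=110 R=125
Round 3 (k=9): L=125 R=2
Round 4 (k=28): L=2 R=66

Answer: 2 66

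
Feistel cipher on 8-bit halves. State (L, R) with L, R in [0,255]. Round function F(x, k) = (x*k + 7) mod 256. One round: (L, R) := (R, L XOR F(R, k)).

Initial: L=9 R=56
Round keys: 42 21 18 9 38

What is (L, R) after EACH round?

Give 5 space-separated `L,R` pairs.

Answer: 56,62 62,37 37,159 159,187 187,86

Derivation:
Round 1 (k=42): L=56 R=62
Round 2 (k=21): L=62 R=37
Round 3 (k=18): L=37 R=159
Round 4 (k=9): L=159 R=187
Round 5 (k=38): L=187 R=86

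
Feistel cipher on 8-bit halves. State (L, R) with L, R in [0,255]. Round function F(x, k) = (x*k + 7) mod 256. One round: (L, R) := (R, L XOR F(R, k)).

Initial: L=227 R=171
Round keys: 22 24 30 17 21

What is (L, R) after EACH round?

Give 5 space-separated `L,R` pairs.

Round 1 (k=22): L=171 R=90
Round 2 (k=24): L=90 R=220
Round 3 (k=30): L=220 R=149
Round 4 (k=17): L=149 R=48
Round 5 (k=21): L=48 R=98

Answer: 171,90 90,220 220,149 149,48 48,98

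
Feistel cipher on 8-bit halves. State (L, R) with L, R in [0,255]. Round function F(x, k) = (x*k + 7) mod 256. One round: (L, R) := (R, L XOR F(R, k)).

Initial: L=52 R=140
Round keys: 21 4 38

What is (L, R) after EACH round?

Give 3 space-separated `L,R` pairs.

Answer: 140,183 183,111 111,54

Derivation:
Round 1 (k=21): L=140 R=183
Round 2 (k=4): L=183 R=111
Round 3 (k=38): L=111 R=54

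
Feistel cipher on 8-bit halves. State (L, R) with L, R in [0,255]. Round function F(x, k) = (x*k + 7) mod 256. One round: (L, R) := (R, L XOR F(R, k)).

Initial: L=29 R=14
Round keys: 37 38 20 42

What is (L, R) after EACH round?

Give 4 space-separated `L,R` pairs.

Round 1 (k=37): L=14 R=16
Round 2 (k=38): L=16 R=105
Round 3 (k=20): L=105 R=43
Round 4 (k=42): L=43 R=124

Answer: 14,16 16,105 105,43 43,124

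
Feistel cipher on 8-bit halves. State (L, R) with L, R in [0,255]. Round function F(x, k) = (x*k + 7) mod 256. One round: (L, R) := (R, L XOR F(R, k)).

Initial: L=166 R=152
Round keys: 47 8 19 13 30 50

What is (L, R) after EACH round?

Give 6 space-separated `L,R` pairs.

Round 1 (k=47): L=152 R=73
Round 2 (k=8): L=73 R=215
Round 3 (k=19): L=215 R=181
Round 4 (k=13): L=181 R=239
Round 5 (k=30): L=239 R=188
Round 6 (k=50): L=188 R=80

Answer: 152,73 73,215 215,181 181,239 239,188 188,80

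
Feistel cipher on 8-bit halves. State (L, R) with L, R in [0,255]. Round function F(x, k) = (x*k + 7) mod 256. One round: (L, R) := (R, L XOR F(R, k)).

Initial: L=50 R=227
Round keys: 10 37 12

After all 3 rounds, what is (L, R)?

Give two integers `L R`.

Round 1 (k=10): L=227 R=215
Round 2 (k=37): L=215 R=249
Round 3 (k=12): L=249 R=100

Answer: 249 100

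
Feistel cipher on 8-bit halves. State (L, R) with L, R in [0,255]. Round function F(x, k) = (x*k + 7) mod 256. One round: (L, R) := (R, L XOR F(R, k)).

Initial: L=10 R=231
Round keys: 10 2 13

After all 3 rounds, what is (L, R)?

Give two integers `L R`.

Answer: 242 86

Derivation:
Round 1 (k=10): L=231 R=7
Round 2 (k=2): L=7 R=242
Round 3 (k=13): L=242 R=86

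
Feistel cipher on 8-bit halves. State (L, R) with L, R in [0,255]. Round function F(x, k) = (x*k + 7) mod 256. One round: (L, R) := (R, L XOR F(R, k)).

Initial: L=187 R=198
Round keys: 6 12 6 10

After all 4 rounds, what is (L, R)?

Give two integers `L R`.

Answer: 29 40

Derivation:
Round 1 (k=6): L=198 R=16
Round 2 (k=12): L=16 R=1
Round 3 (k=6): L=1 R=29
Round 4 (k=10): L=29 R=40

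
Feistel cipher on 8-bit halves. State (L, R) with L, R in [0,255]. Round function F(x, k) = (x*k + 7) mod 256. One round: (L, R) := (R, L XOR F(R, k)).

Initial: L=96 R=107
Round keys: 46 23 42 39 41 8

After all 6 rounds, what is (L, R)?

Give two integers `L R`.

Answer: 73 181

Derivation:
Round 1 (k=46): L=107 R=33
Round 2 (k=23): L=33 R=149
Round 3 (k=42): L=149 R=88
Round 4 (k=39): L=88 R=250
Round 5 (k=41): L=250 R=73
Round 6 (k=8): L=73 R=181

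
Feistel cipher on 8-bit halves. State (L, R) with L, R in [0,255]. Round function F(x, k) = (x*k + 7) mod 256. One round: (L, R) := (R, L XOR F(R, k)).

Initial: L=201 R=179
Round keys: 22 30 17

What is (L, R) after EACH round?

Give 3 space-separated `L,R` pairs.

Answer: 179,160 160,116 116,27

Derivation:
Round 1 (k=22): L=179 R=160
Round 2 (k=30): L=160 R=116
Round 3 (k=17): L=116 R=27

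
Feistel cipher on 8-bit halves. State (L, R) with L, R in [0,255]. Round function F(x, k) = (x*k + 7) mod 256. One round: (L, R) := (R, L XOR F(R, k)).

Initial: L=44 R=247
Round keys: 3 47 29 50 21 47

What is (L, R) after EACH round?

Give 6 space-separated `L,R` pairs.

Answer: 247,192 192,176 176,55 55,117 117,151 151,181

Derivation:
Round 1 (k=3): L=247 R=192
Round 2 (k=47): L=192 R=176
Round 3 (k=29): L=176 R=55
Round 4 (k=50): L=55 R=117
Round 5 (k=21): L=117 R=151
Round 6 (k=47): L=151 R=181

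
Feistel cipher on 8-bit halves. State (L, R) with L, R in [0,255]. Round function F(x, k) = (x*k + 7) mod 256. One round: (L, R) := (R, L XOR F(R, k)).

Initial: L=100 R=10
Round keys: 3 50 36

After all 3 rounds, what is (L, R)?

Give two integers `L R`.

Round 1 (k=3): L=10 R=65
Round 2 (k=50): L=65 R=179
Round 3 (k=36): L=179 R=114

Answer: 179 114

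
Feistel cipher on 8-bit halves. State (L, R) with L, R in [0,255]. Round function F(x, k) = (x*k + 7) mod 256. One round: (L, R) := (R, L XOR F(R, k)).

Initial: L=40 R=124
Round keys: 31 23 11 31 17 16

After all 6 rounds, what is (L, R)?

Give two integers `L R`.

Round 1 (k=31): L=124 R=35
Round 2 (k=23): L=35 R=80
Round 3 (k=11): L=80 R=84
Round 4 (k=31): L=84 R=99
Round 5 (k=17): L=99 R=206
Round 6 (k=16): L=206 R=132

Answer: 206 132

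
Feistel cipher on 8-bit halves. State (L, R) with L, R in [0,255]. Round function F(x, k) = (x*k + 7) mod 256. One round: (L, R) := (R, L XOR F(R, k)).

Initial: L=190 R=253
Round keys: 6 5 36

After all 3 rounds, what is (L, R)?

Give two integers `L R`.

Answer: 131 56

Derivation:
Round 1 (k=6): L=253 R=75
Round 2 (k=5): L=75 R=131
Round 3 (k=36): L=131 R=56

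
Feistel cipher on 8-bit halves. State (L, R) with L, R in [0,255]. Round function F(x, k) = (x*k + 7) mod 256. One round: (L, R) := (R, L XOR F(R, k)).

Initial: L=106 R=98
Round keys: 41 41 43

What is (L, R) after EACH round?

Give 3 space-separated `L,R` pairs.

Answer: 98,211 211,176 176,68

Derivation:
Round 1 (k=41): L=98 R=211
Round 2 (k=41): L=211 R=176
Round 3 (k=43): L=176 R=68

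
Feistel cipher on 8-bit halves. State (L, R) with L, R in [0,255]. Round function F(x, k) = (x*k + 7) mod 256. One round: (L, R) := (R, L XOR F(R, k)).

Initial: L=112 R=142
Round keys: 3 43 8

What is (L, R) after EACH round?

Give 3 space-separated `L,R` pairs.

Answer: 142,193 193,252 252,38

Derivation:
Round 1 (k=3): L=142 R=193
Round 2 (k=43): L=193 R=252
Round 3 (k=8): L=252 R=38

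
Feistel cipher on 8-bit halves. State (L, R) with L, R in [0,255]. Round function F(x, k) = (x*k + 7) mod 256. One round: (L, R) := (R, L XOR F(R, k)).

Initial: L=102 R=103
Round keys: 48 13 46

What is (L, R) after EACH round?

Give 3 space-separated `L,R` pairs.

Answer: 103,49 49,227 227,224

Derivation:
Round 1 (k=48): L=103 R=49
Round 2 (k=13): L=49 R=227
Round 3 (k=46): L=227 R=224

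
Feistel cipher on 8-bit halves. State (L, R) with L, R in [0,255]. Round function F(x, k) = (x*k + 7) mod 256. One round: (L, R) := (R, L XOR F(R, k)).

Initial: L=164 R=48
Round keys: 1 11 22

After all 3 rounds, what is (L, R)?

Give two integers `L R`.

Answer: 104 100

Derivation:
Round 1 (k=1): L=48 R=147
Round 2 (k=11): L=147 R=104
Round 3 (k=22): L=104 R=100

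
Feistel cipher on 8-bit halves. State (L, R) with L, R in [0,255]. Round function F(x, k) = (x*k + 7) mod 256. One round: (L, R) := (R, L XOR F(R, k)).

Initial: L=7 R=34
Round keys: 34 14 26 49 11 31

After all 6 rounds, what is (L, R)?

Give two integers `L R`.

Round 1 (k=34): L=34 R=140
Round 2 (k=14): L=140 R=141
Round 3 (k=26): L=141 R=213
Round 4 (k=49): L=213 R=65
Round 5 (k=11): L=65 R=7
Round 6 (k=31): L=7 R=161

Answer: 7 161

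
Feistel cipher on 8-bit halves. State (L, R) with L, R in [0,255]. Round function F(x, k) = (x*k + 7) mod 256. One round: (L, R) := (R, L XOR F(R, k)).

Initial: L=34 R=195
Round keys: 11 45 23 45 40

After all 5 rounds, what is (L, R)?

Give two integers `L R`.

Answer: 232 32

Derivation:
Round 1 (k=11): L=195 R=74
Round 2 (k=45): L=74 R=202
Round 3 (k=23): L=202 R=103
Round 4 (k=45): L=103 R=232
Round 5 (k=40): L=232 R=32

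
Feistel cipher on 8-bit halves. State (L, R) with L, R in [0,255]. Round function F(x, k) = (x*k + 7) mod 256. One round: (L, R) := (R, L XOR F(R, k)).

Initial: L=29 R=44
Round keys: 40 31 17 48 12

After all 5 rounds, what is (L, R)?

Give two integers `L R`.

Answer: 6 205

Derivation:
Round 1 (k=40): L=44 R=250
Round 2 (k=31): L=250 R=97
Round 3 (k=17): L=97 R=130
Round 4 (k=48): L=130 R=6
Round 5 (k=12): L=6 R=205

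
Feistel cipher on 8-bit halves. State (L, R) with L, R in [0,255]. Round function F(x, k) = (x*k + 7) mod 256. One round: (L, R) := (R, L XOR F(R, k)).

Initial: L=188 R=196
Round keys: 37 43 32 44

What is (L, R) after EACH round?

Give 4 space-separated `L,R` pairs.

Answer: 196,231 231,16 16,224 224,151

Derivation:
Round 1 (k=37): L=196 R=231
Round 2 (k=43): L=231 R=16
Round 3 (k=32): L=16 R=224
Round 4 (k=44): L=224 R=151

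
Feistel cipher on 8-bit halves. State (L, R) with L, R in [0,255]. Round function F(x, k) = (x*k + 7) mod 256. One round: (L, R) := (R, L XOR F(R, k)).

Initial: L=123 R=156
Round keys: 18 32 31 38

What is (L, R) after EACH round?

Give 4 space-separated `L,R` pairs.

Answer: 156,132 132,27 27,200 200,172

Derivation:
Round 1 (k=18): L=156 R=132
Round 2 (k=32): L=132 R=27
Round 3 (k=31): L=27 R=200
Round 4 (k=38): L=200 R=172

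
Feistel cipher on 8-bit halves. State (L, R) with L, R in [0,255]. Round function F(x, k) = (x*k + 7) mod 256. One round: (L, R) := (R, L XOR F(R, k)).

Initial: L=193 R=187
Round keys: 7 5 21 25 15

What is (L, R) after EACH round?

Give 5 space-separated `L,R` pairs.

Round 1 (k=7): L=187 R=229
Round 2 (k=5): L=229 R=59
Round 3 (k=21): L=59 R=59
Round 4 (k=25): L=59 R=241
Round 5 (k=15): L=241 R=29

Answer: 187,229 229,59 59,59 59,241 241,29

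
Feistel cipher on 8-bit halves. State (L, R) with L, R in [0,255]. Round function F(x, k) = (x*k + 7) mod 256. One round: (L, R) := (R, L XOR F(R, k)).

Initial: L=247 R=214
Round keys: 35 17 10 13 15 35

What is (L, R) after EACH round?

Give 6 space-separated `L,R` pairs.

Round 1 (k=35): L=214 R=190
Round 2 (k=17): L=190 R=115
Round 3 (k=10): L=115 R=59
Round 4 (k=13): L=59 R=117
Round 5 (k=15): L=117 R=217
Round 6 (k=35): L=217 R=199

Answer: 214,190 190,115 115,59 59,117 117,217 217,199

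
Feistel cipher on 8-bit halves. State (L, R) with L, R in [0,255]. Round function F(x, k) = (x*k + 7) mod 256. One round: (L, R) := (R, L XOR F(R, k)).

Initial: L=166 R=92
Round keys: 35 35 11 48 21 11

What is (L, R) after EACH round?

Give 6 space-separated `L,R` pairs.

Answer: 92,61 61,2 2,32 32,5 5,80 80,114

Derivation:
Round 1 (k=35): L=92 R=61
Round 2 (k=35): L=61 R=2
Round 3 (k=11): L=2 R=32
Round 4 (k=48): L=32 R=5
Round 5 (k=21): L=5 R=80
Round 6 (k=11): L=80 R=114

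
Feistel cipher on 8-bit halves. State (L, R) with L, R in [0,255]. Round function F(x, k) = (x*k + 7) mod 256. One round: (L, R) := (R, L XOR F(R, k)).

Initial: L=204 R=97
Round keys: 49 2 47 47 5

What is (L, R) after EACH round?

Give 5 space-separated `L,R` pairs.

Round 1 (k=49): L=97 R=84
Round 2 (k=2): L=84 R=206
Round 3 (k=47): L=206 R=141
Round 4 (k=47): L=141 R=36
Round 5 (k=5): L=36 R=54

Answer: 97,84 84,206 206,141 141,36 36,54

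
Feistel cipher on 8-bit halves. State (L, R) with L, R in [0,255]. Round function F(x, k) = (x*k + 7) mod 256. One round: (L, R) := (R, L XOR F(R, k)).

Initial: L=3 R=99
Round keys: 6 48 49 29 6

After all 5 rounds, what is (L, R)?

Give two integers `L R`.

Answer: 112 182

Derivation:
Round 1 (k=6): L=99 R=90
Round 2 (k=48): L=90 R=132
Round 3 (k=49): L=132 R=17
Round 4 (k=29): L=17 R=112
Round 5 (k=6): L=112 R=182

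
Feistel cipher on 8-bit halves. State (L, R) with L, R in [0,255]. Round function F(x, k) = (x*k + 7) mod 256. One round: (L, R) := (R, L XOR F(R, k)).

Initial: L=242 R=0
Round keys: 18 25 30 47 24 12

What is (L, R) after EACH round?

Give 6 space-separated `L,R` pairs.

Round 1 (k=18): L=0 R=245
Round 2 (k=25): L=245 R=244
Round 3 (k=30): L=244 R=106
Round 4 (k=47): L=106 R=137
Round 5 (k=24): L=137 R=181
Round 6 (k=12): L=181 R=10

Answer: 0,245 245,244 244,106 106,137 137,181 181,10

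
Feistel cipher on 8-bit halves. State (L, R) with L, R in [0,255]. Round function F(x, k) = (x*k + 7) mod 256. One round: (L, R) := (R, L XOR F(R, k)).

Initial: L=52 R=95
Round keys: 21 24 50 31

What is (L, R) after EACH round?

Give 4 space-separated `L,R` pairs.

Round 1 (k=21): L=95 R=230
Round 2 (k=24): L=230 R=200
Round 3 (k=50): L=200 R=241
Round 4 (k=31): L=241 R=254

Answer: 95,230 230,200 200,241 241,254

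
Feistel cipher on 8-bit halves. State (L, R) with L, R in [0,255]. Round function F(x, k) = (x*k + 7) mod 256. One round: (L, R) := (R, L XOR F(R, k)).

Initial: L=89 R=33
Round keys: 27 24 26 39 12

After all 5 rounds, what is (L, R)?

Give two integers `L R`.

Answer: 113 59

Derivation:
Round 1 (k=27): L=33 R=219
Round 2 (k=24): L=219 R=174
Round 3 (k=26): L=174 R=104
Round 4 (k=39): L=104 R=113
Round 5 (k=12): L=113 R=59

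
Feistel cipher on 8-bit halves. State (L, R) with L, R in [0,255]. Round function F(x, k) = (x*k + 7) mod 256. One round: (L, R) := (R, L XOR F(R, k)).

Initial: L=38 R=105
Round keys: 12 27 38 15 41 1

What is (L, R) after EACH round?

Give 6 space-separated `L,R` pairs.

Round 1 (k=12): L=105 R=213
Round 2 (k=27): L=213 R=23
Round 3 (k=38): L=23 R=164
Round 4 (k=15): L=164 R=180
Round 5 (k=41): L=180 R=127
Round 6 (k=1): L=127 R=50

Answer: 105,213 213,23 23,164 164,180 180,127 127,50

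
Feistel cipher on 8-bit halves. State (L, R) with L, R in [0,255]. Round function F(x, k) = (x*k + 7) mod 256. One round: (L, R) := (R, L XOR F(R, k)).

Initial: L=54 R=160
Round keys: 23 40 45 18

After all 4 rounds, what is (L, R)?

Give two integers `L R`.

Round 1 (k=23): L=160 R=81
Round 2 (k=40): L=81 R=15
Round 3 (k=45): L=15 R=251
Round 4 (k=18): L=251 R=162

Answer: 251 162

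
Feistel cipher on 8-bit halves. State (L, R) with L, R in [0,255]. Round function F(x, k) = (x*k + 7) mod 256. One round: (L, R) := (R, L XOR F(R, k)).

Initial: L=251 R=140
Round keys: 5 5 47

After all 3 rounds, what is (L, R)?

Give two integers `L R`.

Round 1 (k=5): L=140 R=56
Round 2 (k=5): L=56 R=147
Round 3 (k=47): L=147 R=60

Answer: 147 60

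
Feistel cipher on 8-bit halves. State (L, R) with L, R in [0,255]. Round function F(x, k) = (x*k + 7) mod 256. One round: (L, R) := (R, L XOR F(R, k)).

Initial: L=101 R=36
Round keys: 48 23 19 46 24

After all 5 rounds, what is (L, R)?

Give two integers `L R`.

Round 1 (k=48): L=36 R=162
Round 2 (k=23): L=162 R=177
Round 3 (k=19): L=177 R=136
Round 4 (k=46): L=136 R=198
Round 5 (k=24): L=198 R=31

Answer: 198 31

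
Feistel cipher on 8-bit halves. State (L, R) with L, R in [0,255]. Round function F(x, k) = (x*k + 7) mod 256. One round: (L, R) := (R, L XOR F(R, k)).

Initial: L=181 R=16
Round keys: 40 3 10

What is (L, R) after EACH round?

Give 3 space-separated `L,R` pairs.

Answer: 16,50 50,141 141,187

Derivation:
Round 1 (k=40): L=16 R=50
Round 2 (k=3): L=50 R=141
Round 3 (k=10): L=141 R=187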